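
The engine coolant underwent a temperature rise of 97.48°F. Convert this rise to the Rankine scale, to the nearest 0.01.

Fahrenheit and Rankine degrees are the same size, so the interval is unchanged: 97.48.

97.48°R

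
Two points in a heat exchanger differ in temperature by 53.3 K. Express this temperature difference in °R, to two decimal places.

An interval of 1 K corresponds to 1.8°R.
53.3 × 1.8 = 95.94.

95.94°R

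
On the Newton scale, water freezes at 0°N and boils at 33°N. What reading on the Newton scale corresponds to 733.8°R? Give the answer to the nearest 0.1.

First in Celsius: (733.8 - 491.67) × 5/9 = 134.5167°C.
Linearly onto the Newton scale: 0 + (134.5167 / 100) × (33 - 0) = 44.4°N.

44.4°N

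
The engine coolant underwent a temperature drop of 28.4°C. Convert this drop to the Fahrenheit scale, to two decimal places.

An interval of 1°C corresponds to 1.8°F.
28.4 × 1.8 = 51.12.

51.12°F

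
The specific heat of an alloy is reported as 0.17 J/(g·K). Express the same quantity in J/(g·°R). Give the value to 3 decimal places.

0.094 J/(g·°R)

Since only a temperature interval is involved, the additive offset between the scales drops out.
A change of 1°R is a change of 5/9 K, so per °R the value is 0.17 × 5/9 = 0.094.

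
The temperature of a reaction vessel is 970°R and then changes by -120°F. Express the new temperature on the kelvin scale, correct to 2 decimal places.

472.22 K

Initial temperature in Celsius: (970 - 491.67) × 5/9 = 265.7389°C.
The 120°F change is an interval, so only the factor 5/9 applies: -120 × 5/9 = -66.6667°C.
Final Celsius temperature: 265.7389 - 66.6667 = 199.0722°C.
In kelvin: 199.0722 + 273.15 = 472.22 K.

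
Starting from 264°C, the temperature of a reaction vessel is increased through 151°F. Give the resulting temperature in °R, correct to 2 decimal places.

The 151°F change is an interval, so only the factor 5/9 applies: +151 × 5/9 = +83.8889°C.
Final Celsius temperature: 264.0000 + 83.8889 = 347.8889°C.
In Rankine: 347.8889 × 1.8 + 491.67 = 1117.87°R.

1117.87°R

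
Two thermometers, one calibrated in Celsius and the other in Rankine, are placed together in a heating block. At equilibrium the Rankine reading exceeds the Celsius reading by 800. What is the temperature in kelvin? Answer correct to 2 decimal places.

Let x be the Celsius reading; then the Rankine reading is 1.8·x + 491.67.
(1.8·x + 491.67) - x = 800  ⇒  (0.8)·x = 308.33  ⇒  x = 385.4125°C.
In kelvin: 385.4125 + 273.15 = 658.56 K.

658.56 K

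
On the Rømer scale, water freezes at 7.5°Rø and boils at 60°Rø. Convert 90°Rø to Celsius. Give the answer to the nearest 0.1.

Linear interpolation between the fixed points: C = (90 - 7.5) × 100 / (60 - 7.5) = 157.1429°C.

157.1°C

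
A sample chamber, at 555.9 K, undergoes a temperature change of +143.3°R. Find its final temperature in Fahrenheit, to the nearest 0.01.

684.25°F

Initial temperature in Celsius: 555.9 - 273.15 = 282.7500°C.
The 143.3°R change is an interval, so only the factor 5/9 applies: +143.3 × 5/9 = +79.6111°C.
Final Celsius temperature: 282.7500 + 79.6111 = 362.3611°C.
In Fahrenheit: 362.3611 × 1.8 + 32 = 684.25°F.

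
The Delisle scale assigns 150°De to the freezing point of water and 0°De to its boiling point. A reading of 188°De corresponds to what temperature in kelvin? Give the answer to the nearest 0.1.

Linear interpolation between the fixed points: C = (188 - 150) × 100 / (0 - 150) = -25.3333°C.
Then -25.3333 + 273.15 = 247.8 K.

247.8 K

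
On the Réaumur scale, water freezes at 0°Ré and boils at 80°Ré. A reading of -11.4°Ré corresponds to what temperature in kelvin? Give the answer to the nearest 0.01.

258.90 K

Linear interpolation between the fixed points: C = (-11.4 - 0) × 100 / (80 - 0) = -14.2500°C.
Then -14.2500 + 273.15 = 258.90 K.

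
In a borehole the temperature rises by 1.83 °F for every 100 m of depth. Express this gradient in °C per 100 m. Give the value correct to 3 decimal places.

Since only a temperature interval is involved, the additive offset between the scales drops out.
A change of 1°F is a change of 5/9°C, so 1.83 × 5/9 = 1.017.

1.017 °C/100 m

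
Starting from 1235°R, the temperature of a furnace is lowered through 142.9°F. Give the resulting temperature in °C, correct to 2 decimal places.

Initial temperature in Celsius: (1235 - 491.67) × 5/9 = 412.9611°C.
The 142.9°F change is an interval, so only the factor 5/9 applies: -142.9 × 5/9 = -79.3889°C.
Final Celsius temperature: 412.9611 - 79.3889 = 333.5722°C.

333.57°C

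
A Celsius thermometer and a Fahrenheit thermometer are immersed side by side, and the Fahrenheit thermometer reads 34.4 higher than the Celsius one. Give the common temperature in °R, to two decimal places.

Let x be the Celsius reading; then the Fahrenheit reading is 1.8·x + 32.
(1.8·x + 32) - x = 34.4  ⇒  (0.8)·x = 2.4  ⇒  x = 3.0000°C.
In Rankine: 3.0000 × 1.8 + 491.67 = 497.07°R.

497.07°R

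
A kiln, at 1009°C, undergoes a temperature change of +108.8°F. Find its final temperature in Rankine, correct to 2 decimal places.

2416.67°R

The 108.8°F change is an interval, so only the factor 5/9 applies: +108.8 × 5/9 = +60.4444°C.
Final Celsius temperature: 1009.0000 + 60.4444 = 1069.4444°C.
In Rankine: 1069.4444 × 1.8 + 491.67 = 2416.67°R.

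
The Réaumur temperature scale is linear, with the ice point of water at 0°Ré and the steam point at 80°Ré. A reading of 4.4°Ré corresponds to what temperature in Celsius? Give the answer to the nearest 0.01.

Linear interpolation between the fixed points: C = (4.4 - 0) × 100 / (80 - 0) = 5.5000°C.

5.50°C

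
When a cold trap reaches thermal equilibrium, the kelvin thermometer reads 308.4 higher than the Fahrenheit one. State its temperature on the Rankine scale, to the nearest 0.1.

340.4°R

Let x be the Fahrenheit reading; then the kelvin reading is 5/9·x + 255.372.
(5/9·x + 255.372) - x = 308.4  ⇒  (-4/9)·x = 53.0278  ⇒  x = -119.3125°F.
In Celsius: (-119.3125 - 32) × 5/9 = -84.0625°C.
In Rankine: -84.0625 × 1.8 + 491.67 = 340.4°R.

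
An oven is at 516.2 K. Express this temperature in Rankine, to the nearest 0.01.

929.16°R

In Celsius: 516.2 - 273.15 = 243.0500°C.
In Rankine: 243.0500 × 1.8 + 491.67 = 929.16°R.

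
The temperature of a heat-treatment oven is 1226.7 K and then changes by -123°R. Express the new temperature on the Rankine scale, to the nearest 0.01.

2085.06°R

Initial temperature in Celsius: 1226.7 - 273.15 = 953.5500°C.
The 123°R change is an interval, so only the factor 5/9 applies: -123 × 5/9 = -68.3333°C.
Final Celsius temperature: 953.5500 - 68.3333 = 885.2167°C.
In Rankine: 885.2167 × 1.8 + 491.67 = 2085.06°R.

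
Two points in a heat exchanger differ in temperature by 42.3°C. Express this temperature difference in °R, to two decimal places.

Only the scale ratio 1.8 matters for a change in temperature.
42.3 × 1.8 = 76.14.

76.14°R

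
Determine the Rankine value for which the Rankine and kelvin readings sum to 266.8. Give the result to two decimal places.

171.51°R

Let R be the Rankine reading. The kelvin reading is K = 5/9·R.
Require R + K = 266.8: (14/9)·R = 266.8.
R = (266.8) / (14/9) = 171.51.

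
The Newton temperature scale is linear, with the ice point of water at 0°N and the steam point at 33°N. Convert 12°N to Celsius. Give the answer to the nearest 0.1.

Linear interpolation between the fixed points: C = (12 - 0) × 100 / (33 - 0) = 36.3636°C.

36.4°C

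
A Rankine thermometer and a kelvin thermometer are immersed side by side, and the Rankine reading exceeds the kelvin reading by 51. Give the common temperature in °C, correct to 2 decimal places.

-209.40°C

Let x be the Rankine reading; then the kelvin reading is 5/9·x.
(5/9·x) - x = -51  ⇒  (-4/9)·x = -51  ⇒  x = 114.7500°R.
In Celsius: (114.75 - 491.67) × 5/9 = -209.40°C.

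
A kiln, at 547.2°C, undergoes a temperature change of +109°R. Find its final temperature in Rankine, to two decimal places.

The 109°R change is an interval, so only the factor 5/9 applies: +109 × 5/9 = +60.5556°C.
Final Celsius temperature: 547.2000 + 60.5556 = 607.7556°C.
In Rankine: 607.7556 × 1.8 + 491.67 = 1585.63°R.

1585.63°R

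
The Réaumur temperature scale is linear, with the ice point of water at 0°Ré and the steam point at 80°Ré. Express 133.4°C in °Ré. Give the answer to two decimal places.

106.72°Ré

Linearly onto the Réaumur scale: 0 + (133.4000 / 100) × (80 - 0) = 106.72°Ré.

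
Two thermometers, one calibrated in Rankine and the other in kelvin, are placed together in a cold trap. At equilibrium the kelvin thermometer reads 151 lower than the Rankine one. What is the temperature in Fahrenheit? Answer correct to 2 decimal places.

-119.92°F

Let x be the Rankine reading; then the kelvin reading is 5/9·x.
(5/9·x) - x = -151  ⇒  (-4/9)·x = -151  ⇒  x = 339.7500°R.
In Celsius: (339.75 - 491.67) × 5/9 = -84.4000°C.
In Fahrenheit: -84.4000 × 1.8 + 32 = -119.92°F.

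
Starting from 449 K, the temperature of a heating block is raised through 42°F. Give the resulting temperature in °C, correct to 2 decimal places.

199.18°C

Initial temperature in Celsius: 449 - 273.15 = 175.8500°C.
The 42°F change is an interval, so only the factor 5/9 applies: +42 × 5/9 = +23.3333°C.
Final Celsius temperature: 175.8500 + 23.3333 = 199.1833°C.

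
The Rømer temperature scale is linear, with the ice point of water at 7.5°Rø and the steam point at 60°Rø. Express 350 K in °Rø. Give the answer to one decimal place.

47.8°Rø

First in Celsius: 350 - 273.15 = 76.8500°C.
Linearly onto the Rømer scale: 7.5 + (76.8500 / 100) × (60 - 7.5) = 47.8°Rø.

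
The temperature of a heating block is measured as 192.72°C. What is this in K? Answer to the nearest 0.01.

In kelvin: 192.7200 + 273.15 = 465.87 K.

465.87 K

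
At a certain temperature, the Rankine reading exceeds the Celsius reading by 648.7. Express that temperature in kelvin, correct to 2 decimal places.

469.44 K

Let x be the Celsius reading; then the Rankine reading is 1.8·x + 491.67.
(1.8·x + 491.67) - x = 648.7  ⇒  (0.8)·x = 157.03  ⇒  x = 196.2875°C.
In kelvin: 196.2875 + 273.15 = 469.44 K.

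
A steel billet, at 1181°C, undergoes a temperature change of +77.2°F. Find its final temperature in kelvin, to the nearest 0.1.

1497.0 K

The 77.2°F change is an interval, so only the factor 5/9 applies: +77.2 × 5/9 = +42.8889°C.
Final Celsius temperature: 1181.0000 + 42.8889 = 1223.8889°C.
In kelvin: 1223.8889 + 273.15 = 1497.0 K.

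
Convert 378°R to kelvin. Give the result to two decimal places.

210.00 K

In Celsius: (378 - 491.67) × 5/9 = -63.1500°C.
In kelvin: -63.1500 + 273.15 = 210.00 K.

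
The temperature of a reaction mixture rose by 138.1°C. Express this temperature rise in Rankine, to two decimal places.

248.58°R

An interval of 1°C corresponds to 1.8°R.
138.1 × 1.8 = 248.58.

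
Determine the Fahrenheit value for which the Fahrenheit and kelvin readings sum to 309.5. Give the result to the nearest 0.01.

34.80°F

Let F be the Fahrenheit reading. The kelvin reading is K = 5/9·F + 255.372.
Require F + K = 309.5: (14/9)·F + 255.372 = 309.5.
F = (309.5 - 255.372) / (14/9) = 34.80.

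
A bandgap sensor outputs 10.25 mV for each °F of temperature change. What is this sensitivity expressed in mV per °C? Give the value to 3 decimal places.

The quantity depends on a temperature interval, so only the ratio of degree sizes applies; the offset between the scales is irrelevant.
A change of 1°C is a change of 1.8°F, so per °C the value is 10.25 × 1.8 = 18.450.

18.450 mV per °C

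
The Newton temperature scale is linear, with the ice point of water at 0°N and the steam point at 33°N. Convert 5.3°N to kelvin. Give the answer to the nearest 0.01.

289.21 K

Linear interpolation between the fixed points: C = (5.3 - 0) × 100 / (33 - 0) = 16.0606°C.
Then 16.0606 + 273.15 = 289.21 K.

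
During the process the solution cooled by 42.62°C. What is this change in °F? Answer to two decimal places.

For a temperature interval the offset drops out; only the factor 1.8 applies.
42.62 × 1.8 = 76.72.

76.72°F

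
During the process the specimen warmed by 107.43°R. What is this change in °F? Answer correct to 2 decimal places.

107.43°F

Rankine and Fahrenheit degrees are the same size, so the interval is unchanged: 107.43.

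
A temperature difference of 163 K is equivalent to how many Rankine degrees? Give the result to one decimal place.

An interval of 1 K corresponds to 1.8°R.
163 × 1.8 = 293.4.

293.4°R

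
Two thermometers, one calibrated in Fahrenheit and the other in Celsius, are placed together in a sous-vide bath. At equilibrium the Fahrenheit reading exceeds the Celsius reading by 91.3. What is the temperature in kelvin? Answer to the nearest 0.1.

Let x be the Fahrenheit reading; then the Celsius reading is 5/9·x - 17.7778.
(5/9·x - 17.7778) - x = -91.3  ⇒  (-4/9)·x = -73.5222  ⇒  x = 165.4250°F.
In Celsius: (165.425 - 32) × 5/9 = 74.1250°C.
In kelvin: 74.1250 + 273.15 = 347.3 K.

347.3 K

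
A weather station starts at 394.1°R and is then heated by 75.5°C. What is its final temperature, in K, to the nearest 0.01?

294.44 K

Initial temperature in Celsius: (394.1 - 491.67) × 5/9 = -54.2056°C.
Final Celsius temperature: -54.2056 + 75.5000 = 21.2944°C.
In kelvin: 21.2944 + 273.15 = 294.44 K.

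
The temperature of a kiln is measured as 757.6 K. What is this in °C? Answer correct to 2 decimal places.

484.45°C

In Celsius: 757.6 - 273.15 = 484.4500°C.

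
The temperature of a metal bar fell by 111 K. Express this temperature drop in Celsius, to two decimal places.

Kelvin and Celsius degrees are the same size, so the interval is unchanged: 111.00.

111.00°C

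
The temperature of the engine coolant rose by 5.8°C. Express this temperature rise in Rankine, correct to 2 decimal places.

Only the scale ratio 1.8 matters for a change in temperature.
5.8 × 1.8 = 10.44.

10.44°R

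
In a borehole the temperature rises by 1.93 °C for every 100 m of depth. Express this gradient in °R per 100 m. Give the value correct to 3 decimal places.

3.474 °R/100 m

The quantity depends on a temperature interval, so only the ratio of degree sizes applies; the offset between the scales is irrelevant.
A change of 1°C is a change of 1.8°R, so 1.93 × 1.8 = 3.474.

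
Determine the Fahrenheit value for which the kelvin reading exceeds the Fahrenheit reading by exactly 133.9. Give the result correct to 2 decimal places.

Let F be the Fahrenheit reading. The kelvin reading is K = 5/9·F + 255.372.
Require K - F = 133.9: (-4/9)·F + 255.372 = 133.9.
F = (133.9 - 255.372) / (-4/9) = 273.31.

273.31°F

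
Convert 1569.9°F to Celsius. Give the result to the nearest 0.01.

854.39°C

In Celsius: (1569.9 - 32) × 5/9 = 854.3889°C.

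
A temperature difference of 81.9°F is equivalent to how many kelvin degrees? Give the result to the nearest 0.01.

45.50 K

Only the scale ratio 5/9 matters for a change in temperature.
81.9 × 5/9 = 45.50.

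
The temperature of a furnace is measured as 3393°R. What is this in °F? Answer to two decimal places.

In Celsius: (3393 - 491.67) × 5/9 = 1611.8500°C.
In Fahrenheit: 1611.8500 × 1.8 + 32 = 2933.33°F.

2933.33°F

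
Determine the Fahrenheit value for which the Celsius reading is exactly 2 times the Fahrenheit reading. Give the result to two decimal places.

-12.31°F

Let F be the Fahrenheit reading. The Celsius reading is C = 5/9·F - 17.7778.
Require C = 2·F: 5/9·F - 17.7778 = 2·F.
(-13/9)·F = 17.7778  ⇒  F = -12.31.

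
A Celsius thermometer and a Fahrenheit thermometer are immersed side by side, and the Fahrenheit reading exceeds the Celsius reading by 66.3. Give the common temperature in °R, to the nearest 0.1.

568.8°R

Let x be the Celsius reading; then the Fahrenheit reading is 1.8·x + 32.
(1.8·x + 32) - x = 66.3  ⇒  (0.8)·x = 34.3  ⇒  x = 42.8750°C.
In Rankine: 42.8750 × 1.8 + 491.67 = 568.8°R.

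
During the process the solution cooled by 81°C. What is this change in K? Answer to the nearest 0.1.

81.0 K

Celsius and kelvin degrees are the same size, so the interval is unchanged: 81.0.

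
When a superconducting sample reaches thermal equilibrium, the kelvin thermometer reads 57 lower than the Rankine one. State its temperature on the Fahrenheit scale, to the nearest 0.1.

Let x be the Rankine reading; then the kelvin reading is 5/9·x.
(5/9·x) - x = -57  ⇒  (-4/9)·x = -57  ⇒  x = 128.2500°R.
In Celsius: (128.25 - 491.67) × 5/9 = -201.9000°C.
In Fahrenheit: -201.9000 × 1.8 + 32 = -331.4°F.

-331.4°F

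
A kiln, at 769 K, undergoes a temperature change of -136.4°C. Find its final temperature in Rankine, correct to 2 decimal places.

1138.68°R

Initial temperature in Celsius: 769 - 273.15 = 495.8500°C.
Final Celsius temperature: 495.8500 - 136.4000 = 359.4500°C.
In Rankine: 359.4500 × 1.8 + 491.67 = 1138.68°R.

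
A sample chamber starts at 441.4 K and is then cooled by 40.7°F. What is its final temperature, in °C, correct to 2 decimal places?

Initial temperature in Celsius: 441.4 - 273.15 = 168.2500°C.
The 40.7°F change is an interval, so only the factor 5/9 applies: -40.7 × 5/9 = -22.6111°C.
Final Celsius temperature: 168.2500 - 22.6111 = 145.6389°C.

145.64°C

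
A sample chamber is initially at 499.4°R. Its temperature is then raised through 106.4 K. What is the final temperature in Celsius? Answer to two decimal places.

Initial temperature in Celsius: (499.4 - 491.67) × 5/9 = 4.2944°C.
The 106.4 K change is an interval; Kelvin and Celsius degrees are the same size, so ΔC = +106.4°C.
Final Celsius temperature: 4.2944 + 106.4000 = 110.6944°C.

110.69°C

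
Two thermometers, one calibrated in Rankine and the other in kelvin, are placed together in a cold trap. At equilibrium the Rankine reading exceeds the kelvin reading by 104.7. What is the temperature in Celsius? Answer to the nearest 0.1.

Let x be the Rankine reading; then the kelvin reading is 5/9·x.
(5/9·x) - x = -104.7  ⇒  (-4/9)·x = -104.7  ⇒  x = 235.5750°R.
In Celsius: (235.575 - 491.67) × 5/9 = -142.3°C.

-142.3°C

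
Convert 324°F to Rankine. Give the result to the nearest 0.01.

In Celsius: (324 - 32) × 5/9 = 162.2222°C.
In Rankine: 162.2222 × 1.8 + 491.67 = 783.67°R.

783.67°R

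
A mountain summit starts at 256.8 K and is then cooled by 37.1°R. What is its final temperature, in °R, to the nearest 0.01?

425.14°R

Initial temperature in Celsius: 256.8 - 273.15 = -16.3500°C.
The 37.1°R change is an interval, so only the factor 5/9 applies: -37.1 × 5/9 = -20.6111°C.
Final Celsius temperature: -16.3500 - 20.6111 = -36.9611°C.
In Rankine: -36.9611 × 1.8 + 491.67 = 425.14°R.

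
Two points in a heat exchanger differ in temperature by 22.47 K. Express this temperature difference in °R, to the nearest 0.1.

40.4°R

Only the scale ratio 1.8 matters for a change in temperature.
22.47 × 1.8 = 40.4.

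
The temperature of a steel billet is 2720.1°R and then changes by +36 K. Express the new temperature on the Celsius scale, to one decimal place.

1274.0°C

Initial temperature in Celsius: (2720.1 - 491.67) × 5/9 = 1238.0167°C.
The 36 K change is an interval; Kelvin and Celsius degrees are the same size, so ΔC = +36°C.
Final Celsius temperature: 1238.0167 + 36.0000 = 1274.0167°C.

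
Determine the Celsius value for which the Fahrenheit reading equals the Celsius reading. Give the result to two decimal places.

-40.00°C

Let C be the Celsius reading. The Fahrenheit reading is F = 1.8·C + 32.
Set F = C: 1.8·C + 32 = C.
(0.8)·C = -32  ⇒  C = -40.00.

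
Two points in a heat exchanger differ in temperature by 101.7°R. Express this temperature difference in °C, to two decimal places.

56.50°C

Only the scale ratio 5/9 matters for a change in temperature.
101.7 × 5/9 = 56.50.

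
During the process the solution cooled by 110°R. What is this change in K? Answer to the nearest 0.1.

Only the scale ratio 5/9 matters for a change in temperature.
110 × 5/9 = 61.1.

61.1 K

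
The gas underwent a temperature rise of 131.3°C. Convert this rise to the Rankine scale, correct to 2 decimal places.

236.34°R

For a temperature interval the offset drops out; only the factor 1.8 applies.
131.3 × 1.8 = 236.34.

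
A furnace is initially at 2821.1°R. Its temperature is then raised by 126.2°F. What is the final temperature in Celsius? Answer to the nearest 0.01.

Initial temperature in Celsius: (2821.1 - 491.67) × 5/9 = 1294.1278°C.
The 126.2°F change is an interval, so only the factor 5/9 applies: +126.2 × 5/9 = +70.1111°C.
Final Celsius temperature: 1294.1278 + 70.1111 = 1364.2389°C.

1364.24°C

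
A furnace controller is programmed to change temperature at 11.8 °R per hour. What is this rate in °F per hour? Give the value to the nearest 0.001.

The quantity depends on a temperature interval, so only the ratio of degree sizes applies; the offset between the scales is irrelevant.
A change of 1°R is a change of 1°F, so 11.8 × 1 = 11.800.

11.800 °F/hour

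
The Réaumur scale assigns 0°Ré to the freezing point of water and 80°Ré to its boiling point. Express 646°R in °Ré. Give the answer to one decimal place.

68.6°Ré

First in Celsius: (646 - 491.67) × 5/9 = 85.7389°C.
Linearly onto the Réaumur scale: 0 + (85.7389 / 100) × (80 - 0) = 68.6°Ré.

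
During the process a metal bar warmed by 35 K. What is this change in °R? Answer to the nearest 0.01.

For a temperature interval the offset drops out; only the factor 1.8 applies.
35 × 1.8 = 63.00.

63.00°R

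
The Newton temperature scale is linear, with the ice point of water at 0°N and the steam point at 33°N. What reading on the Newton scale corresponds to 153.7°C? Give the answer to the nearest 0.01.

50.72°N

Linearly onto the Newton scale: 0 + (153.7000 / 100) × (33 - 0) = 50.72°N.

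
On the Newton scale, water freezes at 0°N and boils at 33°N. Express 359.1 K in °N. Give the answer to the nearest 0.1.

First in Celsius: 359.1 - 273.15 = 85.9500°C.
Linearly onto the Newton scale: 0 + (85.9500 / 100) × (33 - 0) = 28.4°N.

28.4°N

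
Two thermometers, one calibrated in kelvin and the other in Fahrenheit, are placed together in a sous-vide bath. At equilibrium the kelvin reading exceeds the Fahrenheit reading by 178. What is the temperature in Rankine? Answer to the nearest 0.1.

633.8°R

Let x be the kelvin reading; then the Fahrenheit reading is 1.8·x - 459.67.
(1.8·x - 459.67) - x = -178  ⇒  (0.8)·x = 281.67  ⇒  x = 352.0875 K.
In Celsius: 352.0875 - 273.15 = 78.9375°C.
In Rankine: 78.9375 × 1.8 + 491.67 = 633.8°R.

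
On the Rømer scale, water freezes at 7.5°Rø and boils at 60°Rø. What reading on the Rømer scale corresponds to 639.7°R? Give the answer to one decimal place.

50.7°Rø

First in Celsius: (639.7 - 491.67) × 5/9 = 82.2389°C.
Linearly onto the Rømer scale: 7.5 + (82.2389 / 100) × (60 - 7.5) = 50.7°Rø.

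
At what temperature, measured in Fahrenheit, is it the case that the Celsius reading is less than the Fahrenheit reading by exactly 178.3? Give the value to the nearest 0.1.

Let F be the Fahrenheit reading. The Celsius reading is C = 5/9·F - 17.7778.
Require C - F = -178.3: (-4/9)·F - 17.7778 = -178.3.
F = (-178.3 + 17.7778) / (-4/9) = 361.2.

361.2°F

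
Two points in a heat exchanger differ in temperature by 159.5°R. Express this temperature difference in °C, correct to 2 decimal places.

Only the scale ratio 5/9 matters for a change in temperature.
159.5 × 5/9 = 88.61.

88.61°C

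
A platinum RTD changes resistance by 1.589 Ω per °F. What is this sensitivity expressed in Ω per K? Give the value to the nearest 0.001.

2.860 Ω per K

Since only a temperature interval is involved, the additive offset between the scales drops out.
A change of 1 K is a change of 1.8°F, so per K the value is 1.589 × 1.8 = 2.860.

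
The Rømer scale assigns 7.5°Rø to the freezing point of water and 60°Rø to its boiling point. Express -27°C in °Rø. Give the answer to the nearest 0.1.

Linearly onto the Rømer scale: 7.5 + (-27.0000 / 100) × (60 - 7.5) = -6.7°Rø.

-6.7°Rø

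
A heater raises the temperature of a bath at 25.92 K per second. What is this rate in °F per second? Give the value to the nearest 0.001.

The quantity depends on a temperature interval, so only the ratio of degree sizes applies; the offset between the scales is irrelevant.
A change of 1 K is a change of 1.8°F, so 25.92 × 1.8 = 46.656.

46.656 °F/second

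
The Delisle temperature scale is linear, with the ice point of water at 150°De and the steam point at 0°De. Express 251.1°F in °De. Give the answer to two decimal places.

-32.58°De

First in Celsius: (251.1 - 32) × 5/9 = 121.7222°C.
Linearly onto the Delisle scale: 150 + (121.7222 / 100) × (0 - 150) = -32.58°De.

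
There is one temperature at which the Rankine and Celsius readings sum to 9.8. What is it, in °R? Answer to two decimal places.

Let R be the Rankine reading. The Celsius reading is C = 5/9·R - 273.15.
Require R + C = 9.8: (14/9)·R - 273.15 = 9.8.
R = (9.8 + 273.15) / (14/9) = 181.90.

181.90°R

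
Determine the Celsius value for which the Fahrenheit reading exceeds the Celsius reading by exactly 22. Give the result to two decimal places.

-12.50°C

Let C be the Celsius reading. The Fahrenheit reading is F = 1.8·C + 32.
Require F - C = 22: (0.8)·C + 32 = 22.
C = (22 - 32) / (0.8) = -12.50.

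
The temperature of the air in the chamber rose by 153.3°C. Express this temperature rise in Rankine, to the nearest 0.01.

An interval of 1°C corresponds to 1.8°R.
153.3 × 1.8 = 275.94.

275.94°R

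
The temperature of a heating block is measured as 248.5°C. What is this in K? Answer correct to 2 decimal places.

521.65 K

In kelvin: 248.5000 + 273.15 = 521.65 K.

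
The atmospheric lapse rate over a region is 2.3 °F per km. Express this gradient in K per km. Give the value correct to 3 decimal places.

1.278 K/km

The quantity depends on a temperature interval, so only the ratio of degree sizes applies; the offset between the scales is irrelevant.
A change of 1°F is a change of 5/9 K, so 2.3 × 5/9 = 1.278.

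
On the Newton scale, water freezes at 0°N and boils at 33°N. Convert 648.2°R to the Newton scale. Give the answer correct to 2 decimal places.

First in Celsius: (648.2 - 491.67) × 5/9 = 86.9611°C.
Linearly onto the Newton scale: 0 + (86.9611 / 100) × (33 - 0) = 28.70°N.

28.70°N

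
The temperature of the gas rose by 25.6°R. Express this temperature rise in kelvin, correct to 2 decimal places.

14.22 K

For a temperature interval the offset drops out; only the factor 5/9 applies.
25.6 × 5/9 = 14.22.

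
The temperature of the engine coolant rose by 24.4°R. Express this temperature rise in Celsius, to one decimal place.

13.6°C

For a temperature interval the offset drops out; only the factor 5/9 applies.
24.4 × 5/9 = 13.6.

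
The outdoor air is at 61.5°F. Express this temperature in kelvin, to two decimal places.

In Celsius: (61.5 - 32) × 5/9 = 16.3889°C.
In kelvin: 16.3889 + 273.15 = 289.54 K.

289.54 K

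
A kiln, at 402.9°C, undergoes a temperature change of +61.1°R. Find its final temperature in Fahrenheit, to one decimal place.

The 61.1°R change is an interval, so only the factor 5/9 applies: +61.1 × 5/9 = +33.9444°C.
Final Celsius temperature: 402.9000 + 33.9444 = 436.8444°C.
In Fahrenheit: 436.8444 × 1.8 + 32 = 818.3°F.

818.3°F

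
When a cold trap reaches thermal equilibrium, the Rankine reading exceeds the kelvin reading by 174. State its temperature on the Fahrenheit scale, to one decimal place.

Let x be the Rankine reading; then the kelvin reading is 5/9·x.
(5/9·x) - x = -174  ⇒  (-4/9)·x = -174  ⇒  x = 391.5000°R.
In Celsius: (391.5 - 491.67) × 5/9 = -55.6500°C.
In Fahrenheit: -55.6500 × 1.8 + 32 = -68.2°F.

-68.2°F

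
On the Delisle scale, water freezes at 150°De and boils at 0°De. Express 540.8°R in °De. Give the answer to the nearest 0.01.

First in Celsius: (540.8 - 491.67) × 5/9 = 27.2944°C.
Linearly onto the Delisle scale: 150 + (27.2944 / 100) × (0 - 150) = 109.06°De.

109.06°De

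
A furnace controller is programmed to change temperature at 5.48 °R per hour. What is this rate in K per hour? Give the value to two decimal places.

Since only a temperature interval is involved, the additive offset between the scales drops out.
A change of 1°R is a change of 5/9 K, so 5.48 × 5/9 = 3.04.

3.04 K/hour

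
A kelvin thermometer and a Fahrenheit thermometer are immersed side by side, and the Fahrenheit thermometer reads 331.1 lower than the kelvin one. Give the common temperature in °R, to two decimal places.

Let x be the kelvin reading; then the Fahrenheit reading is 1.8·x - 459.67.
(1.8·x - 459.67) - x = -331.1  ⇒  (0.8)·x = 128.57  ⇒  x = 160.7125 K.
In Celsius: 160.7125 - 273.15 = -112.4375°C.
In Rankine: -112.4375 × 1.8 + 491.67 = 289.28°R.

289.28°R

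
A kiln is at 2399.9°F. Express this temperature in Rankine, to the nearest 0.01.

2859.57°R

In Celsius: (2399.9 - 32) × 5/9 = 1315.5000°C.
In Rankine: 1315.5000 × 1.8 + 491.67 = 2859.57°R.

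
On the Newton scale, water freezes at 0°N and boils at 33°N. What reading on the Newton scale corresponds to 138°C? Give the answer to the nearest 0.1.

Linearly onto the Newton scale: 0 + (138.0000 / 100) × (33 - 0) = 45.5°N.

45.5°N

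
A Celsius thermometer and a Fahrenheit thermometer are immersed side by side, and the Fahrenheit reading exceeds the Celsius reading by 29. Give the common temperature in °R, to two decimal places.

484.92°R

Let x be the Celsius reading; then the Fahrenheit reading is 1.8·x + 32.
(1.8·x + 32) - x = 29  ⇒  (0.8)·x = -3  ⇒  x = -3.7500°C.
In Rankine: -3.7500 × 1.8 + 491.67 = 484.92°R.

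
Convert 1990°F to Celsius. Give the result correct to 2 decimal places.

1087.78°C

In Celsius: (1990 - 32) × 5/9 = 1087.7778°C.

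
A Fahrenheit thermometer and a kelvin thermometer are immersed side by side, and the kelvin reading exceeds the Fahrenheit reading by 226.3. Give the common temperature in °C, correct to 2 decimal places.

18.56°C

Let x be the Fahrenheit reading; then the kelvin reading is 5/9·x + 255.372.
(5/9·x + 255.372) - x = 226.3  ⇒  (-4/9)·x = -29.0722  ⇒  x = 65.4125°F.
In Celsius: (65.4125 - 32) × 5/9 = 18.56°C.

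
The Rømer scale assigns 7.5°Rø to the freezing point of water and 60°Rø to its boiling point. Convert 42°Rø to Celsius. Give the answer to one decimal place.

65.7°C

Linear interpolation between the fixed points: C = (42 - 7.5) × 100 / (60 - 7.5) = 65.7143°C.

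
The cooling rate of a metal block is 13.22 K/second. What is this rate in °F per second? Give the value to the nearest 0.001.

23.796 °F/second

Since only a temperature interval is involved, the additive offset between the scales drops out.
A change of 1 K is a change of 1.8°F, so 13.22 × 1.8 = 23.796.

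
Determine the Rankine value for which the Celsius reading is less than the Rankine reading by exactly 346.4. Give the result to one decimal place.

164.8°R

Let R be the Rankine reading. The Celsius reading is C = 5/9·R - 273.15.
Require C - R = -346.4: (-4/9)·R - 273.15 = -346.4.
R = (-346.4 + 273.15) / (-4/9) = 164.8.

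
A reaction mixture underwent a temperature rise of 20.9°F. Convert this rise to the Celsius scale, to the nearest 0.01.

11.61°C

For a temperature interval the offset drops out; only the factor 5/9 applies.
20.9 × 5/9 = 11.61.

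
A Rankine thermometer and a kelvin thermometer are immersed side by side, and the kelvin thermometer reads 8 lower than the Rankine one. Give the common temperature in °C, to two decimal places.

-263.15°C

Let x be the Rankine reading; then the kelvin reading is 5/9·x.
(5/9·x) - x = -8  ⇒  (-4/9)·x = -8  ⇒  x = 18.0000°R.
In Celsius: (18 - 491.67) × 5/9 = -263.15°C.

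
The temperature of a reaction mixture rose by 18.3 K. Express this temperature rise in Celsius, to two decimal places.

Kelvin and Celsius degrees are the same size, so the interval is unchanged: 18.30.

18.30°C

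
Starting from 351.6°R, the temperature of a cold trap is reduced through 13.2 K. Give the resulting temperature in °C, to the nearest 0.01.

-91.02°C

Initial temperature in Celsius: (351.6 - 491.67) × 5/9 = -77.8167°C.
The 13.2 K change is an interval; Kelvin and Celsius degrees are the same size, so ΔC = -13.2°C.
Final Celsius temperature: -77.8167 - 13.2000 = -91.0167°C.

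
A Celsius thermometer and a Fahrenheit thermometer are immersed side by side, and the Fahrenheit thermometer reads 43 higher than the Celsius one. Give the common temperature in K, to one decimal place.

Let x be the Celsius reading; then the Fahrenheit reading is 1.8·x + 32.
(1.8·x + 32) - x = 43  ⇒  (0.8)·x = 11  ⇒  x = 13.7500°C.
In kelvin: 13.7500 + 273.15 = 286.9 K.

286.9 K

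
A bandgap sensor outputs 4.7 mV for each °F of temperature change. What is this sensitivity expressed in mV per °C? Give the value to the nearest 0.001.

8.460 mV per °C

Since only a temperature interval is involved, the additive offset between the scales drops out.
A change of 1°C is a change of 1.8°F, so per °C the value is 4.7 × 1.8 = 8.460.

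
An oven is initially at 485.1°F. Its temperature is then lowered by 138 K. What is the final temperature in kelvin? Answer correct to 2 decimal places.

Initial temperature in Celsius: (485.1 - 32) × 5/9 = 251.7222°C.
The 138 K change is an interval; Kelvin and Celsius degrees are the same size, so ΔC = -138°C.
Final Celsius temperature: 251.7222 - 138.0000 = 113.7222°C.
In kelvin: 113.7222 + 273.15 = 386.87 K.

386.87 K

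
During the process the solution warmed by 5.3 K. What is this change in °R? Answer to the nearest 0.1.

An interval of 1 K corresponds to 1.8°R.
5.3 × 1.8 = 9.5.

9.5°R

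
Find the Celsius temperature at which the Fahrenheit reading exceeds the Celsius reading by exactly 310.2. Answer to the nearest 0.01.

347.75°C

Let C be the Celsius reading. The Fahrenheit reading is F = 1.8·C + 32.
Require F - C = 310.2: (0.8)·C + 32 = 310.2.
C = (310.2 - 32) / (0.8) = 347.75.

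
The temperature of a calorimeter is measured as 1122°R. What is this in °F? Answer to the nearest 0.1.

662.3°F

In Celsius: (1122 - 491.67) × 5/9 = 350.1833°C.
In Fahrenheit: 350.1833 × 1.8 + 32 = 662.3°F.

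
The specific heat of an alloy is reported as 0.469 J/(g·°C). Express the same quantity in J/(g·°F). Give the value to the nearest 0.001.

Since only a temperature interval is involved, the additive offset between the scales drops out.
A change of 1°F is a change of 5/9°C, so per °F the value is 0.469 × 5/9 = 0.261.

0.261 J/(g·°F)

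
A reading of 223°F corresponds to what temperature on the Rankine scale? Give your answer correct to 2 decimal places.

682.67°R

In Celsius: (223 - 32) × 5/9 = 106.1111°C.
In Rankine: 106.1111 × 1.8 + 491.67 = 682.67°R.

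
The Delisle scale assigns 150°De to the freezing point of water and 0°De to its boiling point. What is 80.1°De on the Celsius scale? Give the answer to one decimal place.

46.6°C

Linear interpolation between the fixed points: C = (80.1 - 150) × 100 / (0 - 150) = 46.6000°C.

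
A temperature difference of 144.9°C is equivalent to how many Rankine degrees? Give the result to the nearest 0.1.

Only the scale ratio 1.8 matters for a change in temperature.
144.9 × 1.8 = 260.8.

260.8°R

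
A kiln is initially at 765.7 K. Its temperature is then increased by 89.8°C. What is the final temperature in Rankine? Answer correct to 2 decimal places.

1539.90°R

Initial temperature in Celsius: 765.7 - 273.15 = 492.5500°C.
Final Celsius temperature: 492.5500 + 89.8000 = 582.3500°C.
In Rankine: 582.3500 × 1.8 + 491.67 = 1539.90°R.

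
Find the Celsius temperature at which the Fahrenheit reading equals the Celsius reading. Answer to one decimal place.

-40.0°C

Let C be the Celsius reading. The Fahrenheit reading is F = 1.8·C + 32.
Set F = C: 1.8·C + 32 = C.
(0.8)·C = -32  ⇒  C = -40.0.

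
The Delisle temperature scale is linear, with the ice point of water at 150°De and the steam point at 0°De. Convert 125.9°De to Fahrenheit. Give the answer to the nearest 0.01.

Linear interpolation between the fixed points: C = (125.9 - 150) × 100 / (0 - 150) = 16.0667°C.
Then 16.0667 × 1.8 + 32 = 60.92°F.

60.92°F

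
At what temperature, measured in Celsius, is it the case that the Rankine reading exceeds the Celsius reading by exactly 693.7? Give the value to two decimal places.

252.54°C

Let C be the Celsius reading. The Rankine reading is R = 1.8·C + 491.67.
Require R - C = 693.7: (0.8)·C + 491.67 = 693.7.
C = (693.7 - 491.67) / (0.8) = 252.54.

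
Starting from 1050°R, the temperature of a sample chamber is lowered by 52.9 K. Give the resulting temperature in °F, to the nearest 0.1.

495.1°F

Initial temperature in Celsius: (1050 - 491.67) × 5/9 = 310.1833°C.
The 52.9 K change is an interval; Kelvin and Celsius degrees are the same size, so ΔC = -52.9°C.
Final Celsius temperature: 310.1833 - 52.9000 = 257.2833°C.
In Fahrenheit: 257.2833 × 1.8 + 32 = 495.1°F.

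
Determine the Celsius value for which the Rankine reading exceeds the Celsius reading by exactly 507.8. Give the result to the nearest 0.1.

Let C be the Celsius reading. The Rankine reading is R = 1.8·C + 491.67.
Require R - C = 507.8: (0.8)·C + 491.67 = 507.8.
C = (507.8 - 491.67) / (0.8) = 20.2.

20.2°C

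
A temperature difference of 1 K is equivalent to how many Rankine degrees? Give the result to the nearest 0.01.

An interval of 1 K corresponds to 1.8°R.
1 × 1.8 = 1.80.

1.80°R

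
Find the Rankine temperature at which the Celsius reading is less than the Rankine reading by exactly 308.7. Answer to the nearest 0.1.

Let R be the Rankine reading. The Celsius reading is C = 5/9·R - 273.15.
Require C - R = -308.7: (-4/9)·R - 273.15 = -308.7.
R = (-308.7 + 273.15) / (-4/9) = 80.0.

80.0°R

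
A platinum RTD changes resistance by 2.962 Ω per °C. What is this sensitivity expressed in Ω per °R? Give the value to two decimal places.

1.65 Ω per °R

The quantity depends on a temperature interval, so only the ratio of degree sizes applies; the offset between the scales is irrelevant.
A change of 1°R is a change of 5/9°C, so per °R the value is 2.962 × 5/9 = 1.65.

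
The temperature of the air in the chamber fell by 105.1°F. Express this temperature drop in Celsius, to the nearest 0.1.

An interval of 1°F corresponds to 5/9°C.
105.1 × 5/9 = 58.4.

58.4°C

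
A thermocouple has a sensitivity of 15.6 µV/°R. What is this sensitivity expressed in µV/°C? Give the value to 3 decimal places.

Since only a temperature interval is involved, the additive offset between the scales drops out.
A change of 1°C is a change of 1.8°R, so per °C the value is 15.6 × 1.8 = 28.080.

28.080 µV/°C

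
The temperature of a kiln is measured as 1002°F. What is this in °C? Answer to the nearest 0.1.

In Celsius: (1002 - 32) × 5/9 = 538.8889°C.

538.9°C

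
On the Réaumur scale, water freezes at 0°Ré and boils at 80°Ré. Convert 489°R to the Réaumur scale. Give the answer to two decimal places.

-1.19°Ré

First in Celsius: (489 - 491.67) × 5/9 = -1.4833°C.
Linearly onto the Réaumur scale: 0 + (-1.4833 / 100) × (80 - 0) = -1.19°Ré.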